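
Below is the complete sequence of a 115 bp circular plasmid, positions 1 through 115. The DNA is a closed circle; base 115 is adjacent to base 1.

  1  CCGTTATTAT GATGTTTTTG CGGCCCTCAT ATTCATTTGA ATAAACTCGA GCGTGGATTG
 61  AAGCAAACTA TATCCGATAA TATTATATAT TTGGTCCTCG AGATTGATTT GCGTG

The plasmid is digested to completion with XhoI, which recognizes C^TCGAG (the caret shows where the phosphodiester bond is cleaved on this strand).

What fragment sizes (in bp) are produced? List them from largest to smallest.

64, 51 bp

XhoI sites (CTCGAG) start at positions 46, 97.
XhoI cuts after the first base of each site, so after positions 46, 97.
Circular molecule, 2 cuts → 2 fragments:
  47–97 → 51 bp
  98–115 then 1–46 → 18 + 46 = 64 bp
Sorted largest to smallest: 64, 51 bp.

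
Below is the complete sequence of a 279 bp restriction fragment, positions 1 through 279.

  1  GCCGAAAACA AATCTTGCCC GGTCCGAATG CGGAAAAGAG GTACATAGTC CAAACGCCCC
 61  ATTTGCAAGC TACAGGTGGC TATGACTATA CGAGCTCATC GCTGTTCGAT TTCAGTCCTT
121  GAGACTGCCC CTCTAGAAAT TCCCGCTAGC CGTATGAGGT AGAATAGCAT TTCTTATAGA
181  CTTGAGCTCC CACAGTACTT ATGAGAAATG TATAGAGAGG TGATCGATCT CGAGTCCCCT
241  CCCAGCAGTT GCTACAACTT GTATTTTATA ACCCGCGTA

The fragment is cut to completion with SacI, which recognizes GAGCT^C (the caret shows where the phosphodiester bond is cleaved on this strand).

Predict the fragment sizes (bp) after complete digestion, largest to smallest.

96, 92, 91 bp

SacI sites (GAGCTC) start at positions 92, 184.
SacI cuts after base 5 of each site (before the last base), so after positions 96, 188.
Linear molecule, 2 cuts → 3 fragments:
  1–96 → 96 bp
  97–188 → 92 bp
  189–279 → 91 bp
Sorted largest to smallest: 96, 92, 91 bp.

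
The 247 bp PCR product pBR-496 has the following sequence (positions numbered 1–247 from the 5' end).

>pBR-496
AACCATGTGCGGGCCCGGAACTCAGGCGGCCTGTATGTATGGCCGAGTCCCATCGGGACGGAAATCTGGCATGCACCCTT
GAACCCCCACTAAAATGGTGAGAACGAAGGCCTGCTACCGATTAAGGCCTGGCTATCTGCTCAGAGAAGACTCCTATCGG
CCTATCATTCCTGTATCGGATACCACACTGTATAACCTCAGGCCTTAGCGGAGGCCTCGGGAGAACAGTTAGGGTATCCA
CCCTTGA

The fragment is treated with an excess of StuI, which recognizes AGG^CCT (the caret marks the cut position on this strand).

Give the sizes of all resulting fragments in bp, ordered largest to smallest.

StuI sites (AGGCCT) start at positions 108, 125, 200, 212.
StuI cuts after base 3 of each site, so after positions 110, 127, 202, 214.
Linear molecule, 4 cuts → 5 fragments:
  1–110 → 110 bp
  111–127 → 17 bp
  128–202 → 75 bp
  203–214 → 12 bp
  215–247 → 33 bp
Sorted largest to smallest: 110, 75, 33, 17, 12 bp.

110, 75, 33, 17, 12 bp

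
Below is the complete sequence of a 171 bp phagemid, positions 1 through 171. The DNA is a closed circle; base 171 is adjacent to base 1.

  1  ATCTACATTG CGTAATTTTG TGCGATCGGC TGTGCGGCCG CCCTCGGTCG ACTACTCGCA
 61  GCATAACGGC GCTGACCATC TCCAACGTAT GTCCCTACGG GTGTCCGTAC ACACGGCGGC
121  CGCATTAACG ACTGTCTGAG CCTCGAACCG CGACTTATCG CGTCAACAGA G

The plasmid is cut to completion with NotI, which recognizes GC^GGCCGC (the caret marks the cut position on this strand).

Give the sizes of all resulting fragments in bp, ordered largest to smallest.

89, 82 bp

NotI sites (GCGGCCGC) start at positions 34, 116.
NotI cuts after base 2 of each site, so after positions 35, 117.
Circular molecule, 2 cuts → 2 fragments:
  36–117 → 82 bp
  118–171 then 1–35 → 54 + 35 = 89 bp
Sorted largest to smallest: 89, 82 bp.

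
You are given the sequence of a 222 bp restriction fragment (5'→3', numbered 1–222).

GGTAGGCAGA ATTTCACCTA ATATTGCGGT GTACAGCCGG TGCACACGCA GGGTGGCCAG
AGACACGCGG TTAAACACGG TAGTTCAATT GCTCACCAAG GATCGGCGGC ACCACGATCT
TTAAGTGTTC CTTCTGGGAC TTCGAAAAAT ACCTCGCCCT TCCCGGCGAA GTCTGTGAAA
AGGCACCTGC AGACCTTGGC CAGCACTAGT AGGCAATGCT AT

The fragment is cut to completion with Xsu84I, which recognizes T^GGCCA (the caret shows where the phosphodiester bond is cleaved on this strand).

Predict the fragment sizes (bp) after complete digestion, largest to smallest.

Xsu84I sites (TGGCCA) start at positions 54, 197.
Xsu84I cuts after the first base of each site, so after positions 54, 197.
Linear molecule, 2 cuts → 3 fragments:
  1–54 → 54 bp
  55–197 → 143 bp
  198–222 → 25 bp
Sorted largest to smallest: 143, 54, 25 bp.

143, 54, 25 bp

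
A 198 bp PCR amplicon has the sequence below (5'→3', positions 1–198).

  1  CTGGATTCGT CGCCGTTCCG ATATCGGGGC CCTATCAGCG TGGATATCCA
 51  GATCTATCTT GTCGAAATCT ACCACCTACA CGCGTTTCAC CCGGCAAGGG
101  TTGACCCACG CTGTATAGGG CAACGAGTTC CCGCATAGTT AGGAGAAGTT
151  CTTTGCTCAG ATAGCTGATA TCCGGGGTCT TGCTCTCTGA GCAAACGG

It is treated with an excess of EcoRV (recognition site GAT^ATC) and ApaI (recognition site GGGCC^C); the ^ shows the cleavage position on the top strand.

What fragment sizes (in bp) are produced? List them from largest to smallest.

124, 29, 22, 14, 9 bp

EcoRV sites (GATATC) start at positions 20, 43, 167.
EcoRV cuts after base 3 of each site, so after positions 22, 45, 169.
The ApaI site (GGGCCC) starts at position 27.
ApaI cuts after base 5 of each site (before the last base), so after position 31.
Combined cut positions: 22, 31, 45, 169.
Linear molecule, 4 cuts → 5 fragments:
  1–22 → 22 bp
  23–31 → 9 bp
  32–45 → 14 bp
  46–169 → 124 bp
  170–198 → 29 bp
Sorted largest to smallest: 124, 29, 22, 14, 9 bp.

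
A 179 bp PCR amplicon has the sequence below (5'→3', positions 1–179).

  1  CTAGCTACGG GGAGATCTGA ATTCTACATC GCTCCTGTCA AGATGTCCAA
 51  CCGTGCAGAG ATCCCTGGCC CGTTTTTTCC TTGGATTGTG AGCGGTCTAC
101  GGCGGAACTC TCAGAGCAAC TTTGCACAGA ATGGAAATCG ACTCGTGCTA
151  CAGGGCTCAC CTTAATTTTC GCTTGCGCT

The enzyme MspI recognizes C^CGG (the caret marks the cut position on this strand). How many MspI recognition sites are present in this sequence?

No occurrence of CCGG is present in the sequence.
MspI does not cut: 0 sites.

0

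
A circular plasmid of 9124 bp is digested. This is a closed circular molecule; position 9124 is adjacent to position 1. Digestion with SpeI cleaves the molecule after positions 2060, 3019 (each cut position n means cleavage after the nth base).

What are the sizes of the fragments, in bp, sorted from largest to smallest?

Circular molecule, 2 cuts → 2 fragments:
  3019 − 2060 = 959 bp
  wrap: 9124 − 3019 + 2060 = 8165 bp
Sorted largest to smallest: 8165, 959 bp.

8165, 959 bp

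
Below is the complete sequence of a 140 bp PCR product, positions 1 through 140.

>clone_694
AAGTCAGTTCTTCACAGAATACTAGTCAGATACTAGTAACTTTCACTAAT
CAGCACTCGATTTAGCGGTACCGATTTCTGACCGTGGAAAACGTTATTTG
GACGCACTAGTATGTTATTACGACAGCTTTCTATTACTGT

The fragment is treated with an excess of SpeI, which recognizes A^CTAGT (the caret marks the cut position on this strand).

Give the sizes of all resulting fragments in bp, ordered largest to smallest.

SpeI sites (ACTAGT) start at positions 21, 32, 106.
SpeI cuts after the first base of each site, so after positions 21, 32, 106.
Linear molecule, 3 cuts → 4 fragments:
  1–21 → 21 bp
  22–32 → 11 bp
  33–106 → 74 bp
  107–140 → 34 bp
Sorted largest to smallest: 74, 34, 21, 11 bp.

74, 34, 21, 11 bp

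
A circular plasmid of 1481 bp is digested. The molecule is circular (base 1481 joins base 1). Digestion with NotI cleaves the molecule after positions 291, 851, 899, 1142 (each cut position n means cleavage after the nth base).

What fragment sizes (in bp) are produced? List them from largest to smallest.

630, 560, 243, 48 bp

Circular molecule, 4 cuts → 4 fragments:
  851 − 291 = 560 bp
  899 − 851 = 48 bp
  1142 − 899 = 243 bp
  wrap: 1481 − 1142 + 291 = 630 bp
Sorted largest to smallest: 630, 560, 243, 48 bp.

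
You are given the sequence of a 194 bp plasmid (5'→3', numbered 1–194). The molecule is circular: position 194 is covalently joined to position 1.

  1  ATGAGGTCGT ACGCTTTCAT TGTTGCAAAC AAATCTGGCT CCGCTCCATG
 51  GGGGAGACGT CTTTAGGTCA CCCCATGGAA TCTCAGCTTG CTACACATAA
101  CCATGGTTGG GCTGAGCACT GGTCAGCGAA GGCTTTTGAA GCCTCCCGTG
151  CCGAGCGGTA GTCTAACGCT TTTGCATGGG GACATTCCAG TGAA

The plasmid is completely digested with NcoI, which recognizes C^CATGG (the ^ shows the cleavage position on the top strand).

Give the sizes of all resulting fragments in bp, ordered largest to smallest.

139, 28, 27 bp

NcoI sites (CCATGG) start at positions 46, 73, 101.
NcoI cuts after the first base of each site, so after positions 46, 73, 101.
Circular molecule, 3 cuts → 3 fragments:
  47–73 → 27 bp
  74–101 → 28 bp
  102–194 then 1–46 → 93 + 46 = 139 bp
Sorted largest to smallest: 139, 28, 27 bp.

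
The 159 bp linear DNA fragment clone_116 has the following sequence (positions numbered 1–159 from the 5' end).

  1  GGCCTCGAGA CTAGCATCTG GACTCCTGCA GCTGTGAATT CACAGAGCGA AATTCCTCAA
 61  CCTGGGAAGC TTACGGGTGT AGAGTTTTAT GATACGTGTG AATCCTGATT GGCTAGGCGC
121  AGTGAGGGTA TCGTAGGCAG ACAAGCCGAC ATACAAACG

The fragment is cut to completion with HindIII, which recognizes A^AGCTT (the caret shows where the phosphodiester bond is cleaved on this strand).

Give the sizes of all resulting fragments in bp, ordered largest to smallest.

92, 67 bp

The HindIII site (AAGCTT) starts at position 67.
HindIII cuts after the first base of each site, so after position 67.
Linear molecule, 1 cut → 2 fragments:
  1–67 → 67 bp
  68–159 → 92 bp
Sorted largest to smallest: 92, 67 bp.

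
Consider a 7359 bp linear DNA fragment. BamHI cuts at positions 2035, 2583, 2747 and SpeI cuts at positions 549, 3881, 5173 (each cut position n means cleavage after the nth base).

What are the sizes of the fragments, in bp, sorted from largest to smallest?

2186, 1486, 1292, 1134, 549, 548, 164 bp

Combined cut positions (sorted): 549, 2035, 2583, 2747, 3881, 5173.
Linear molecule, 6 cuts → 7 fragments:
  549 − 0 = 549 bp
  2035 − 549 = 1486 bp
  2583 − 2035 = 548 bp
  2747 − 2583 = 164 bp
  3881 − 2747 = 1134 bp
  5173 − 3881 = 1292 bp
  7359 − 5173 = 2186 bp
Sorted largest to smallest: 2186, 1486, 1292, 1134, 549, 548, 164 bp.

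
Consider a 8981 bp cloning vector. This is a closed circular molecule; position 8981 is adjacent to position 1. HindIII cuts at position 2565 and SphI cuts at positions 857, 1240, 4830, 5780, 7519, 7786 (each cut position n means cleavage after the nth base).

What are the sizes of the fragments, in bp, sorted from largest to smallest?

Combined cut positions (sorted): 857, 1240, 2565, 4830, 5780, 7519, 7786.
Circular molecule, 7 cuts → 7 fragments:
  1240 − 857 = 383 bp
  2565 − 1240 = 1325 bp
  4830 − 2565 = 2265 bp
  5780 − 4830 = 950 bp
  7519 − 5780 = 1739 bp
  7786 − 7519 = 267 bp
  wrap: 8981 − 7786 + 857 = 2052 bp
Sorted largest to smallest: 2265, 2052, 1739, 1325, 950, 383, 267 bp.

2265, 2052, 1739, 1325, 950, 383, 267 bp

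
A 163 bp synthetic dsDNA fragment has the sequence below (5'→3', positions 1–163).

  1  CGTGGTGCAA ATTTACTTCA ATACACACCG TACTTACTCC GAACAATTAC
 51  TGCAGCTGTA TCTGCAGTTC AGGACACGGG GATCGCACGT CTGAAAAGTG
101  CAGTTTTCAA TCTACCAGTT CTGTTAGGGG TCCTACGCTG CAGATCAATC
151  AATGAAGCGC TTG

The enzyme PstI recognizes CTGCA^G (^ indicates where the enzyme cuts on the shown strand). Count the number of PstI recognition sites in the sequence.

3

CTGCAG occurs starting at positions 50, 62, 138.
PstI cuts at 3 sites.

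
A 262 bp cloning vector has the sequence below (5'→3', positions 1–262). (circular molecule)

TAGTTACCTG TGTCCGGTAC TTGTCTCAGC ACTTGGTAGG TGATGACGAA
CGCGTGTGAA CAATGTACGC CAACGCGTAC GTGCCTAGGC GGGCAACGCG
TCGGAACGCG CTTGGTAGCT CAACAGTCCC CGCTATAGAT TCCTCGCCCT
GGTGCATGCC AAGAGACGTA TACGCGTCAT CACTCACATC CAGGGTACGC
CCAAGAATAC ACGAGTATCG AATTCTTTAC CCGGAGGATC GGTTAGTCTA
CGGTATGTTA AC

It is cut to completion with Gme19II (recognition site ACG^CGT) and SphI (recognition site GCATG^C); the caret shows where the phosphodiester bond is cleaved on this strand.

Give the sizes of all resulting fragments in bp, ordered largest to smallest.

140, 60, 23, 23, 16 bp

Gme19II sites (ACGCGT) start at positions 50, 73, 96, 172.
Gme19II cuts after base 3 of each site, so after positions 52, 75, 98, 174.
The SphI site (GCATGC) starts at position 154.
SphI cuts after base 5 of each site (before the last base), so after position 158.
Combined cut positions: 52, 75, 98, 158, 174.
Circular molecule, 5 cuts → 5 fragments:
  53–75 → 23 bp
  76–98 → 23 bp
  99–158 → 60 bp
  159–174 → 16 bp
  175–262 then 1–52 → 88 + 52 = 140 bp
Sorted largest to smallest: 140, 60, 23, 23, 16 bp.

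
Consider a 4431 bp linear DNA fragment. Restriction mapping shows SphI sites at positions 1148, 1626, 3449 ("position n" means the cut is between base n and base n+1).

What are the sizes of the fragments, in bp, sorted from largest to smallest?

1823, 1148, 982, 478 bp

Linear molecule, 3 cuts → 4 fragments:
  1148 − 0 = 1148 bp
  1626 − 1148 = 478 bp
  3449 − 1626 = 1823 bp
  4431 − 3449 = 982 bp
Sorted largest to smallest: 1823, 1148, 982, 478 bp.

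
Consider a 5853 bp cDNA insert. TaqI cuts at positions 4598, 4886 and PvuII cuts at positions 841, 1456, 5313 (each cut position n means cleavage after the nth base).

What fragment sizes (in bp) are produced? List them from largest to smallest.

3142, 841, 615, 540, 427, 288 bp

Combined cut positions (sorted): 841, 1456, 4598, 4886, 5313.
Linear molecule, 5 cuts → 6 fragments:
  841 − 0 = 841 bp
  1456 − 841 = 615 bp
  4598 − 1456 = 3142 bp
  4886 − 4598 = 288 bp
  5313 − 4886 = 427 bp
  5853 − 5313 = 540 bp
Sorted largest to smallest: 3142, 841, 615, 540, 427, 288 bp.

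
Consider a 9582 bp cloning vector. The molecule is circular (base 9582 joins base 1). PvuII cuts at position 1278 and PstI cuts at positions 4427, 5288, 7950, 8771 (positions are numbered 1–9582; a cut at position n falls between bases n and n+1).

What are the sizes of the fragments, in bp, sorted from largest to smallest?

Combined cut positions (sorted): 1278, 4427, 5288, 7950, 8771.
Circular molecule, 5 cuts → 5 fragments:
  4427 − 1278 = 3149 bp
  5288 − 4427 = 861 bp
  7950 − 5288 = 2662 bp
  8771 − 7950 = 821 bp
  wrap: 9582 − 8771 + 1278 = 2089 bp
Sorted largest to smallest: 3149, 2662, 2089, 861, 821 bp.

3149, 2662, 2089, 861, 821 bp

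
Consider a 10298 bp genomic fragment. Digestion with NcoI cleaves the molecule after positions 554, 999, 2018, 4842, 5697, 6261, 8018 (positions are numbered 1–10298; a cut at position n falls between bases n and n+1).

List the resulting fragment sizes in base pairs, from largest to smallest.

2824, 2280, 1757, 1019, 855, 564, 554, 445 bp

Linear molecule, 7 cuts → 8 fragments:
  554 − 0 = 554 bp
  999 − 554 = 445 bp
  2018 − 999 = 1019 bp
  4842 − 2018 = 2824 bp
  5697 − 4842 = 855 bp
  6261 − 5697 = 564 bp
  8018 − 6261 = 1757 bp
  10298 − 8018 = 2280 bp
Sorted largest to smallest: 2824, 2280, 1757, 1019, 855, 564, 554, 445 bp.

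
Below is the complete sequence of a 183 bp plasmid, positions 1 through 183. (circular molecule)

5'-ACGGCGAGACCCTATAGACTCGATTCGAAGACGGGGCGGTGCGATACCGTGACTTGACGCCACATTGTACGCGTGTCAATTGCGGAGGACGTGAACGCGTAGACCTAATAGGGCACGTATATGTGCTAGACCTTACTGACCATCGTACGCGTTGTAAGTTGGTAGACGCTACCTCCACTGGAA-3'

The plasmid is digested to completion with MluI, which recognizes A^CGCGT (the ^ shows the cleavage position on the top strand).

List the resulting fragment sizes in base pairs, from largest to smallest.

MluI sites (ACGCGT) start at positions 69, 95, 147.
MluI cuts after the first base of each site, so after positions 69, 95, 147.
Circular molecule, 3 cuts → 3 fragments:
  70–95 → 26 bp
  96–147 → 52 bp
  148–183 then 1–69 → 36 + 69 = 105 bp
Sorted largest to smallest: 105, 52, 26 bp.

105, 52, 26 bp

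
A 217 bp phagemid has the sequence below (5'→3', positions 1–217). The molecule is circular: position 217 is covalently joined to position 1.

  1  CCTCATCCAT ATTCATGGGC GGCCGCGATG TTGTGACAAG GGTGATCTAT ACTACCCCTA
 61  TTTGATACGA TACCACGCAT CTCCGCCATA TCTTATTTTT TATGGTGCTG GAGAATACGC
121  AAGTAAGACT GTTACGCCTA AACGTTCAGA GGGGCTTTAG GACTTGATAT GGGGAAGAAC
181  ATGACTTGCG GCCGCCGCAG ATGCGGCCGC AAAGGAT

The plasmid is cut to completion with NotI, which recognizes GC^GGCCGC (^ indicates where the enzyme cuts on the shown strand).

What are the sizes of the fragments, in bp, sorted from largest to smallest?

NotI sites (GCGGCCGC) start at positions 19, 188, 203.
NotI cuts after base 2 of each site, so after positions 20, 189, 204.
Circular molecule, 3 cuts → 3 fragments:
  21–189 → 169 bp
  190–204 → 15 bp
  205–217 then 1–20 → 13 + 20 = 33 bp
Sorted largest to smallest: 169, 33, 15 bp.

169, 33, 15 bp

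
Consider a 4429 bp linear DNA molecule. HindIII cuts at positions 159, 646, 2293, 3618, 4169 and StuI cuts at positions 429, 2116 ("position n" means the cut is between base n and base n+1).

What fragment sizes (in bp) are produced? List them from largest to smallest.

Combined cut positions (sorted): 159, 429, 646, 2116, 2293, 3618, 4169.
Linear molecule, 7 cuts → 8 fragments:
  159 − 0 = 159 bp
  429 − 159 = 270 bp
  646 − 429 = 217 bp
  2116 − 646 = 1470 bp
  2293 − 2116 = 177 bp
  3618 − 2293 = 1325 bp
  4169 − 3618 = 551 bp
  4429 − 4169 = 260 bp
Sorted largest to smallest: 1470, 1325, 551, 270, 260, 217, 177, 159 bp.

1470, 1325, 551, 270, 260, 217, 177, 159 bp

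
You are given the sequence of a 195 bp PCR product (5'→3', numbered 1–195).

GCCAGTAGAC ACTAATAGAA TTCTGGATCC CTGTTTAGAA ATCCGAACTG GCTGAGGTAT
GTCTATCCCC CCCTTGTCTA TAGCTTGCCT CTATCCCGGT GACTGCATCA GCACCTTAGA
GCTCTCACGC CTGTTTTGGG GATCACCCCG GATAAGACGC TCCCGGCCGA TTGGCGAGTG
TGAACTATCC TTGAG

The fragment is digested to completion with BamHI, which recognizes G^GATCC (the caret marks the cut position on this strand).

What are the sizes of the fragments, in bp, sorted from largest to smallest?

170, 25 bp

The BamHI site (GGATCC) starts at position 25.
BamHI cuts after the first base of each site, so after position 25.
Linear molecule, 1 cut → 2 fragments:
  1–25 → 25 bp
  26–195 → 170 bp
Sorted largest to smallest: 170, 25 bp.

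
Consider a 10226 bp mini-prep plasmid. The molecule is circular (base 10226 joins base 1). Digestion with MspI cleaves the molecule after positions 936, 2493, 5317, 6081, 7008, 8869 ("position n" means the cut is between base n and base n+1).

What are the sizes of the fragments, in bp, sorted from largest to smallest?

2824, 2293, 1861, 1557, 927, 764 bp

Circular molecule, 6 cuts → 6 fragments:
  2493 − 936 = 1557 bp
  5317 − 2493 = 2824 bp
  6081 − 5317 = 764 bp
  7008 − 6081 = 927 bp
  8869 − 7008 = 1861 bp
  wrap: 10226 − 8869 + 936 = 2293 bp
Sorted largest to smallest: 2824, 2293, 1861, 1557, 927, 764 bp.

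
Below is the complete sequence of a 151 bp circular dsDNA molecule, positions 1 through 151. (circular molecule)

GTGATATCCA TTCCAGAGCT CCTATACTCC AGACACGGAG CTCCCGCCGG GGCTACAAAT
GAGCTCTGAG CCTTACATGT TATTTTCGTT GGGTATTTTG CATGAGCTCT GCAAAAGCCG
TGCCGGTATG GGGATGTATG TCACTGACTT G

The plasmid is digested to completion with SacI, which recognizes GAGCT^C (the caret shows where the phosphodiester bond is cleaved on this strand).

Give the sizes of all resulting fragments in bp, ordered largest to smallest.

SacI sites (GAGCTC) start at positions 16, 38, 61, 104.
SacI cuts after base 5 of each site (before the last base), so after positions 20, 42, 65, 108.
Circular molecule, 4 cuts → 4 fragments:
  21–42 → 22 bp
  43–65 → 23 bp
  66–108 → 43 bp
  109–151 then 1–20 → 43 + 20 = 63 bp
Sorted largest to smallest: 63, 43, 23, 22 bp.

63, 43, 23, 22 bp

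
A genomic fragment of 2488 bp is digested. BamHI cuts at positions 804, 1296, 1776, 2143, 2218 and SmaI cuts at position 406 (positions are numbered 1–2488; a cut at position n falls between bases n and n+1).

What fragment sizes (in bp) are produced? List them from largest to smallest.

Combined cut positions (sorted): 406, 804, 1296, 1776, 2143, 2218.
Linear molecule, 6 cuts → 7 fragments:
  406 − 0 = 406 bp
  804 − 406 = 398 bp
  1296 − 804 = 492 bp
  1776 − 1296 = 480 bp
  2143 − 1776 = 367 bp
  2218 − 2143 = 75 bp
  2488 − 2218 = 270 bp
Sorted largest to smallest: 492, 480, 406, 398, 367, 270, 75 bp.

492, 480, 406, 398, 367, 270, 75 bp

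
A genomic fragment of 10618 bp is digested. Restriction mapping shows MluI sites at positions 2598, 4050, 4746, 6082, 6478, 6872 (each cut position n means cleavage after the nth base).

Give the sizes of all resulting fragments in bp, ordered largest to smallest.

Linear molecule, 6 cuts → 7 fragments:
  2598 − 0 = 2598 bp
  4050 − 2598 = 1452 bp
  4746 − 4050 = 696 bp
  6082 − 4746 = 1336 bp
  6478 − 6082 = 396 bp
  6872 − 6478 = 394 bp
  10618 − 6872 = 3746 bp
Sorted largest to smallest: 3746, 2598, 1452, 1336, 696, 396, 394 bp.

3746, 2598, 1452, 1336, 696, 396, 394 bp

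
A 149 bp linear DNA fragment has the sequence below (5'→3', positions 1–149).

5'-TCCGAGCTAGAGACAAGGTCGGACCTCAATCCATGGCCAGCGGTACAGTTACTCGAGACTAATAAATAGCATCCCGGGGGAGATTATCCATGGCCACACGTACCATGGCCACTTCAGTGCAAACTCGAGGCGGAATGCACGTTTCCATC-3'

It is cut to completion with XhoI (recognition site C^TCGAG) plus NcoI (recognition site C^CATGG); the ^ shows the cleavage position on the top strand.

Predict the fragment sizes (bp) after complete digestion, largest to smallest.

XhoI sites (CTCGAG) start at positions 52, 124.
XhoI cuts after the first base of each site, so after positions 52, 124.
NcoI sites (CCATGG) start at positions 31, 88, 103.
NcoI cuts after the first base of each site, so after positions 31, 88, 103.
Combined cut positions: 31, 52, 88, 103, 124.
Linear molecule, 5 cuts → 6 fragments:
  1–31 → 31 bp
  32–52 → 21 bp
  53–88 → 36 bp
  89–103 → 15 bp
  104–124 → 21 bp
  125–149 → 25 bp
Sorted largest to smallest: 36, 31, 25, 21, 21, 15 bp.

36, 31, 25, 21, 21, 15 bp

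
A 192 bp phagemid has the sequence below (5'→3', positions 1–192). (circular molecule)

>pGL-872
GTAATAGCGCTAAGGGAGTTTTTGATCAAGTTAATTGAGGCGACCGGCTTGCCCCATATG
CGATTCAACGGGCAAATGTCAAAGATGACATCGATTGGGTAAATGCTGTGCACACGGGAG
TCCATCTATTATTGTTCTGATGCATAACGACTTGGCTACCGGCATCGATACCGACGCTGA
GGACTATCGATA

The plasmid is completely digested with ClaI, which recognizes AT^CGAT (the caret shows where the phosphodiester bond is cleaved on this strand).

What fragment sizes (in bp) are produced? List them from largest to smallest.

96, 74, 22 bp

ClaI sites (ATCGAT) start at positions 90, 164, 186.
ClaI cuts after base 2 of each site, so after positions 91, 165, 187.
Circular molecule, 3 cuts → 3 fragments:
  92–165 → 74 bp
  166–187 → 22 bp
  188–192 then 1–91 → 5 + 91 = 96 bp
Sorted largest to smallest: 96, 74, 22 bp.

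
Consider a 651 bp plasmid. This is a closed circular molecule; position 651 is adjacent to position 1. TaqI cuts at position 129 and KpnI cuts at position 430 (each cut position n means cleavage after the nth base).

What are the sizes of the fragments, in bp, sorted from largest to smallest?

350, 301 bp

Combined cut positions (sorted): 129, 430.
Circular molecule, 2 cuts → 2 fragments:
  430 − 129 = 301 bp
  wrap: 651 − 430 + 129 = 350 bp
Sorted largest to smallest: 350, 301 bp.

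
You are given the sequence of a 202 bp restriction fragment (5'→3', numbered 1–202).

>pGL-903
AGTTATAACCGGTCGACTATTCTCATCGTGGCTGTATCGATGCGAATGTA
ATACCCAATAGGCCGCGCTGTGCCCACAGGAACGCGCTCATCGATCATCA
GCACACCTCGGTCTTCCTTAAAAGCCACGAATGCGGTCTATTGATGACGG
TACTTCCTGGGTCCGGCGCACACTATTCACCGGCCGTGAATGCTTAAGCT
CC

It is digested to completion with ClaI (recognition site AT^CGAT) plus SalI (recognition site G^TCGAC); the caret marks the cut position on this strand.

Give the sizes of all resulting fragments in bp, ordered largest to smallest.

ClaI sites (ATCGAT) start at positions 36, 90.
ClaI cuts after base 2 of each site, so after positions 37, 91.
The SalI site (GTCGAC) starts at position 12.
SalI cuts after the first base of each site, so after position 12.
Combined cut positions: 12, 37, 91.
Linear molecule, 3 cuts → 4 fragments:
  1–12 → 12 bp
  13–37 → 25 bp
  38–91 → 54 bp
  92–202 → 111 bp
Sorted largest to smallest: 111, 54, 25, 12 bp.

111, 54, 25, 12 bp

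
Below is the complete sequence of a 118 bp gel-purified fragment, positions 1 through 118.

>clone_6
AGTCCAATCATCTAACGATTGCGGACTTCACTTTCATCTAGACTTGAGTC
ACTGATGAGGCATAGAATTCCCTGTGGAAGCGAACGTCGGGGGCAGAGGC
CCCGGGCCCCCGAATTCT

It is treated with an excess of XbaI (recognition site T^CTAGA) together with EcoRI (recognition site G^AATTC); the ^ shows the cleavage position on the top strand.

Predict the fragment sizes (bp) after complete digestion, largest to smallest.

47, 37, 28, 6 bp

The XbaI site (TCTAGA) starts at position 37.
XbaI cuts after the first base of each site, so after position 37.
EcoRI sites (GAATTC) start at positions 65, 112.
EcoRI cuts after the first base of each site, so after positions 65, 112.
Combined cut positions: 37, 65, 112.
Linear molecule, 3 cuts → 4 fragments:
  1–37 → 37 bp
  38–65 → 28 bp
  66–112 → 47 bp
  113–118 → 6 bp
Sorted largest to smallest: 47, 37, 28, 6 bp.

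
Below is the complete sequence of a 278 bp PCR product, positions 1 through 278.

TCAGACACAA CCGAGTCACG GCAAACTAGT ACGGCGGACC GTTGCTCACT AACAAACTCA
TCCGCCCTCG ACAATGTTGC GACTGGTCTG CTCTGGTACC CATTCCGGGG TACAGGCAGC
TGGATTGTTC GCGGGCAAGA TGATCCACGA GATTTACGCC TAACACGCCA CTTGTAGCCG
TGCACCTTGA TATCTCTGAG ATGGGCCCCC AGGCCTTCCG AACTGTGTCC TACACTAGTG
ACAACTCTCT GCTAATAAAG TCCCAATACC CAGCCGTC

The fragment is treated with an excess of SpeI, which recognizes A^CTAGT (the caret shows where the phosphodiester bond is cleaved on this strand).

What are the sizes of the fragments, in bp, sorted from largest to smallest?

209, 44, 25 bp

SpeI sites (ACTAGT) start at positions 25, 234.
SpeI cuts after the first base of each site, so after positions 25, 234.
Linear molecule, 2 cuts → 3 fragments:
  1–25 → 25 bp
  26–234 → 209 bp
  235–278 → 44 bp
Sorted largest to smallest: 209, 44, 25 bp.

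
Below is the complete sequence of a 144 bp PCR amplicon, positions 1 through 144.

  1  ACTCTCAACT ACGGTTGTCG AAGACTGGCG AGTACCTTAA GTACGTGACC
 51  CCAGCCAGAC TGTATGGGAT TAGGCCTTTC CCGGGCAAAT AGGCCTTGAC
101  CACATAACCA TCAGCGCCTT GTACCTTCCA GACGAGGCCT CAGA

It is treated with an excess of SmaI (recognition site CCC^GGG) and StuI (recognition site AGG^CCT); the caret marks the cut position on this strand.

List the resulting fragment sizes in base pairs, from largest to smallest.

74, 44, 11, 8, 7 bp

The SmaI site (CCCGGG) starts at position 80.
SmaI cuts after base 3 of each site, so after position 82.
StuI sites (AGGCCT) start at positions 72, 91, 135.
StuI cuts after base 3 of each site, so after positions 74, 93, 137.
Combined cut positions: 74, 82, 93, 137.
Linear molecule, 4 cuts → 5 fragments:
  1–74 → 74 bp
  75–82 → 8 bp
  83–93 → 11 bp
  94–137 → 44 bp
  138–144 → 7 bp
Sorted largest to smallest: 74, 44, 11, 8, 7 bp.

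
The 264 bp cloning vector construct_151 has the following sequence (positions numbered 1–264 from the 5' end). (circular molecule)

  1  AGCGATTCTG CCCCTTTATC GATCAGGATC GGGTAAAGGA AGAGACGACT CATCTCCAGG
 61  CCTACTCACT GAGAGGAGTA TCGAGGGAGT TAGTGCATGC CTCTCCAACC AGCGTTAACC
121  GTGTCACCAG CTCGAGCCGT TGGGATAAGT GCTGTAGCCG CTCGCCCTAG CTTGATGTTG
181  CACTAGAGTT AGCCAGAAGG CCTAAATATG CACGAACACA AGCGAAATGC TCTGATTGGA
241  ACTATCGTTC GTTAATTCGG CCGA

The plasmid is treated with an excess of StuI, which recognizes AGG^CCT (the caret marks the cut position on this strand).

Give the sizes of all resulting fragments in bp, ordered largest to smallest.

StuI sites (AGGCCT) start at positions 58, 198.
StuI cuts after base 3 of each site, so after positions 60, 200.
Circular molecule, 2 cuts → 2 fragments:
  61–200 → 140 bp
  201–264 then 1–60 → 64 + 60 = 124 bp
Sorted largest to smallest: 140, 124 bp.

140, 124 bp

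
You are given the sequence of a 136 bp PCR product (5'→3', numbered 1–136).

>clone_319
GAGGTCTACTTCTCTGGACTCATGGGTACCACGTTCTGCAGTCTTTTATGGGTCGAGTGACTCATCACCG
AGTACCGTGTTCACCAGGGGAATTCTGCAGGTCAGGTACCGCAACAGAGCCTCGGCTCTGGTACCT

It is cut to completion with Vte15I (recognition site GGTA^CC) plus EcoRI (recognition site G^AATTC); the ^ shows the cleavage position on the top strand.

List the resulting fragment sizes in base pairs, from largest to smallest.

62, 28, 25, 18, 3 bp

Vte15I sites (GGTACC) start at positions 25, 105, 130.
Vte15I cuts after base 4 of each site, so after positions 28, 108, 133.
The EcoRI site (GAATTC) starts at position 90.
EcoRI cuts after the first base of each site, so after position 90.
Combined cut positions: 28, 90, 108, 133.
Linear molecule, 4 cuts → 5 fragments:
  1–28 → 28 bp
  29–90 → 62 bp
  91–108 → 18 bp
  109–133 → 25 bp
  134–136 → 3 bp
Sorted largest to smallest: 62, 28, 25, 18, 3 bp.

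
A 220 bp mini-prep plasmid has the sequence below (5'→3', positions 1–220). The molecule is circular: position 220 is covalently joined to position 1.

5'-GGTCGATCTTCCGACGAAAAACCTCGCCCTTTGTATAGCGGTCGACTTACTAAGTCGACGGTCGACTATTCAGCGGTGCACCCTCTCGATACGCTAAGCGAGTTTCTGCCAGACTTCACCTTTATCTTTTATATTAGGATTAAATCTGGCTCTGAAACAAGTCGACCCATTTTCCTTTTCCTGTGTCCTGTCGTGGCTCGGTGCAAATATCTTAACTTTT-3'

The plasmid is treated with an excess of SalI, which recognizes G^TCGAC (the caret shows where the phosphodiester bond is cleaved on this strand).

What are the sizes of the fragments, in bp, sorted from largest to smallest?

SalI sites (GTCGAC) start at positions 41, 54, 61, 161.
SalI cuts after the first base of each site, so after positions 41, 54, 61, 161.
Circular molecule, 4 cuts → 4 fragments:
  42–54 → 13 bp
  55–61 → 7 bp
  62–161 → 100 bp
  162–220 then 1–41 → 59 + 41 = 100 bp
Sorted largest to smallest: 100, 100, 13, 7 bp.

100, 100, 13, 7 bp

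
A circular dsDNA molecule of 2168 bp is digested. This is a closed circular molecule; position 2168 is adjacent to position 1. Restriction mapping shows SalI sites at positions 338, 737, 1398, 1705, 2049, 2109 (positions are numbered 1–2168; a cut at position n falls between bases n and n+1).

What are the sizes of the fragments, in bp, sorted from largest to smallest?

661, 399, 397, 344, 307, 60 bp

Circular molecule, 6 cuts → 6 fragments:
  737 − 338 = 399 bp
  1398 − 737 = 661 bp
  1705 − 1398 = 307 bp
  2049 − 1705 = 344 bp
  2109 − 2049 = 60 bp
  wrap: 2168 − 2109 + 338 = 397 bp
Sorted largest to smallest: 661, 399, 397, 344, 307, 60 bp.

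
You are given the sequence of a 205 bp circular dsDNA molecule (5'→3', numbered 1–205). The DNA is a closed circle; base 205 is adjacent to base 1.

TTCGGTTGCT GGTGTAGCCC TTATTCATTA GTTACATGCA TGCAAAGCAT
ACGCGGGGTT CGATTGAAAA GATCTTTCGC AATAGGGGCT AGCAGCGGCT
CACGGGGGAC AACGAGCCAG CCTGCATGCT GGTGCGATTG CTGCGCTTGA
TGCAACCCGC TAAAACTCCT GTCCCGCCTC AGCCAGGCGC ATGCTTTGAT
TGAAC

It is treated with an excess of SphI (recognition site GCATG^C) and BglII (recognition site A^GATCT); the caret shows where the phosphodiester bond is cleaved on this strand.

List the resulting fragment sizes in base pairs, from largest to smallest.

65, 58, 54, 28 bp

SphI sites (GCATGC) start at positions 38, 124, 189.
SphI cuts after base 5 of each site (before the last base), so after positions 42, 128, 193.
The BglII site (AGATCT) starts at position 70.
BglII cuts after the first base of each site, so after position 70.
Combined cut positions: 42, 70, 128, 193.
Circular molecule, 4 cuts → 4 fragments:
  43–70 → 28 bp
  71–128 → 58 bp
  129–193 → 65 bp
  194–205 then 1–42 → 12 + 42 = 54 bp
Sorted largest to smallest: 65, 58, 54, 28 bp.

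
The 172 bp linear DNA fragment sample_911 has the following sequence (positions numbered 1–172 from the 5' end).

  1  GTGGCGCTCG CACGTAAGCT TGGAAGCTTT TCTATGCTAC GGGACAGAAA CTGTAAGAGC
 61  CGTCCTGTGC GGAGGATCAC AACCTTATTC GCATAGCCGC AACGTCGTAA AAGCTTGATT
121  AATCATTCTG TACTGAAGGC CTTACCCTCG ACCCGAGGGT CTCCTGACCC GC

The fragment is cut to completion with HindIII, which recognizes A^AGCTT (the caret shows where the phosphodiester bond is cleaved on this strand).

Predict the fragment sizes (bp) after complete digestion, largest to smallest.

HindIII sites (AAGCTT) start at positions 16, 24, 111.
HindIII cuts after the first base of each site, so after positions 16, 24, 111.
Linear molecule, 3 cuts → 4 fragments:
  1–16 → 16 bp
  17–24 → 8 bp
  25–111 → 87 bp
  112–172 → 61 bp
Sorted largest to smallest: 87, 61, 16, 8 bp.

87, 61, 16, 8 bp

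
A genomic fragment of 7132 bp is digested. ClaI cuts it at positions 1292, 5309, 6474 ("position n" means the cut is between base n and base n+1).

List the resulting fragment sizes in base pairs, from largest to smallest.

Linear molecule, 3 cuts → 4 fragments:
  1292 − 0 = 1292 bp
  5309 − 1292 = 4017 bp
  6474 − 5309 = 1165 bp
  7132 − 6474 = 658 bp
Sorted largest to smallest: 4017, 1292, 1165, 658 bp.

4017, 1292, 1165, 658 bp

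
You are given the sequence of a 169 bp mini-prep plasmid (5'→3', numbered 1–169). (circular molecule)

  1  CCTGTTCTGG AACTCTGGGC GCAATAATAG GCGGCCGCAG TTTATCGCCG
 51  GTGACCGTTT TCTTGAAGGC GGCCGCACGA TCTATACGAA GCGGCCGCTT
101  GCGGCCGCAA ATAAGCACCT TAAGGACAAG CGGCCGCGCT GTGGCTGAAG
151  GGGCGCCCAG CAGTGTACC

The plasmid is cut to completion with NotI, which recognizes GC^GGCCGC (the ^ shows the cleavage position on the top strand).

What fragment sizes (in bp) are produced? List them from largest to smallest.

70, 38, 29, 22, 10 bp

NotI sites (GCGGCCGC) start at positions 31, 69, 91, 101, 130.
NotI cuts after base 2 of each site, so after positions 32, 70, 92, 102, 131.
Circular molecule, 5 cuts → 5 fragments:
  33–70 → 38 bp
  71–92 → 22 bp
  93–102 → 10 bp
  103–131 → 29 bp
  132–169 then 1–32 → 38 + 32 = 70 bp
Sorted largest to smallest: 70, 38, 29, 22, 10 bp.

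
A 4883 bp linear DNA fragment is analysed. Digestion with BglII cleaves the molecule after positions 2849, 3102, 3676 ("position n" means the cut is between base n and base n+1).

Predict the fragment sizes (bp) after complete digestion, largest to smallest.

Linear molecule, 3 cuts → 4 fragments:
  2849 − 0 = 2849 bp
  3102 − 2849 = 253 bp
  3676 − 3102 = 574 bp
  4883 − 3676 = 1207 bp
Sorted largest to smallest: 2849, 1207, 574, 253 bp.

2849, 1207, 574, 253 bp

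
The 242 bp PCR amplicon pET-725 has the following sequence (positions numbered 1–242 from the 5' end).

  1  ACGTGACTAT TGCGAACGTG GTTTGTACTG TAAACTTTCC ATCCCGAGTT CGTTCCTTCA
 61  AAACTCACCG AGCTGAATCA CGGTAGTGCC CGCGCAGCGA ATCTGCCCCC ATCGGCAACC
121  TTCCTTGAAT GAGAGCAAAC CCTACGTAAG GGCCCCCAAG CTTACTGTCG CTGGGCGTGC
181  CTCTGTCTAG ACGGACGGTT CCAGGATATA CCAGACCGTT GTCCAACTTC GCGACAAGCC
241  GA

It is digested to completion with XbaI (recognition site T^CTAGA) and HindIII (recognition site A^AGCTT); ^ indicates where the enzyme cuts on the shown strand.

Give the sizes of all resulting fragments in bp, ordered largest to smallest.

158, 56, 28 bp

The XbaI site (TCTAGA) starts at position 186.
XbaI cuts after the first base of each site, so after position 186.
The HindIII site (AAGCTT) starts at position 158.
HindIII cuts after the first base of each site, so after position 158.
Combined cut positions: 158, 186.
Linear molecule, 2 cuts → 3 fragments:
  1–158 → 158 bp
  159–186 → 28 bp
  187–242 → 56 bp
Sorted largest to smallest: 158, 56, 28 bp.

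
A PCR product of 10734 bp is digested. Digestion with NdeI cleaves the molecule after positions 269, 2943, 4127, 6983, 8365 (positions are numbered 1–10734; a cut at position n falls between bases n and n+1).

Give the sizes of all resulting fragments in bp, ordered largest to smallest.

Linear molecule, 5 cuts → 6 fragments:
  269 − 0 = 269 bp
  2943 − 269 = 2674 bp
  4127 − 2943 = 1184 bp
  6983 − 4127 = 2856 bp
  8365 − 6983 = 1382 bp
  10734 − 8365 = 2369 bp
Sorted largest to smallest: 2856, 2674, 2369, 1382, 1184, 269 bp.

2856, 2674, 2369, 1382, 1184, 269 bp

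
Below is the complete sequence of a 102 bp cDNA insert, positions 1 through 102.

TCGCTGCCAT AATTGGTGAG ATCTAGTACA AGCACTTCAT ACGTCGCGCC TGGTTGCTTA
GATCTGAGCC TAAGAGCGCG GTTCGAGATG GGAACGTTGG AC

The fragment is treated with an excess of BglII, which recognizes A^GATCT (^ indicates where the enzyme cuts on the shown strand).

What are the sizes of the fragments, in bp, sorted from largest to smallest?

42, 41, 19 bp

BglII sites (AGATCT) start at positions 19, 60.
BglII cuts after the first base of each site, so after positions 19, 60.
Linear molecule, 2 cuts → 3 fragments:
  1–19 → 19 bp
  20–60 → 41 bp
  61–102 → 42 bp
Sorted largest to smallest: 42, 41, 19 bp.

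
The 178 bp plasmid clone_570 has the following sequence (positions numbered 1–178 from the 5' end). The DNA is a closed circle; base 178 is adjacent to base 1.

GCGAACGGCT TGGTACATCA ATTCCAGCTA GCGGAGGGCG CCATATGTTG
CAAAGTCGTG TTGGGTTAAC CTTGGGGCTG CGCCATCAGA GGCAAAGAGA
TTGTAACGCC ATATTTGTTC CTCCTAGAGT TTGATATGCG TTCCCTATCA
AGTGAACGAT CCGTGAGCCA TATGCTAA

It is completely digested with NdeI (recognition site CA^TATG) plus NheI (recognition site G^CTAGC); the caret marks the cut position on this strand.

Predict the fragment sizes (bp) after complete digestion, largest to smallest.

127, 35, 16 bp

NdeI sites (CATATG) start at positions 42, 169.
NdeI cuts after base 2 of each site, so after positions 43, 170.
The NheI site (GCTAGC) starts at position 27.
NheI cuts after the first base of each site, so after position 27.
Combined cut positions: 27, 43, 170.
Circular molecule, 3 cuts → 3 fragments:
  28–43 → 16 bp
  44–170 → 127 bp
  171–178 then 1–27 → 8 + 27 = 35 bp
Sorted largest to smallest: 127, 35, 16 bp.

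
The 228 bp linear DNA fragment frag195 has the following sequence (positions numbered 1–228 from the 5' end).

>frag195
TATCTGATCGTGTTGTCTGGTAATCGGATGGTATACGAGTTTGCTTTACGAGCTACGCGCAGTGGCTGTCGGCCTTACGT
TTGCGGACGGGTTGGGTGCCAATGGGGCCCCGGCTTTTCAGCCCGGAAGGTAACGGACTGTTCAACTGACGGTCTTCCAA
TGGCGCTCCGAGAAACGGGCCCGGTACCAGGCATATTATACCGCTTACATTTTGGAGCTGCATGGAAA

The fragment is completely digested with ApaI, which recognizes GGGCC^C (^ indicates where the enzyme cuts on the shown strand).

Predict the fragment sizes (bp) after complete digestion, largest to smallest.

ApaI sites (GGGCCC) start at positions 105, 177.
ApaI cuts after base 5 of each site (before the last base), so after positions 109, 181.
Linear molecule, 2 cuts → 3 fragments:
  1–109 → 109 bp
  110–181 → 72 bp
  182–228 → 47 bp
Sorted largest to smallest: 109, 72, 47 bp.

109, 72, 47 bp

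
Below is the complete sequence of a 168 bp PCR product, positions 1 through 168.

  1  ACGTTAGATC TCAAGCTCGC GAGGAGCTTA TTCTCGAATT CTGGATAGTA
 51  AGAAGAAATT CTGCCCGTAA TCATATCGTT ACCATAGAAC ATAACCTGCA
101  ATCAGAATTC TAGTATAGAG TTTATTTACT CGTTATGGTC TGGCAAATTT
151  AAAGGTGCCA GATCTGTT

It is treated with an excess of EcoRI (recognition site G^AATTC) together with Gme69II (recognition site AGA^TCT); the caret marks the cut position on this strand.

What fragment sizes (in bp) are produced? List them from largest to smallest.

69, 57, 28, 8, 6 bp

EcoRI sites (GAATTC) start at positions 36, 105.
EcoRI cuts after the first base of each site, so after positions 36, 105.
Gme69II sites (AGATCT) start at positions 6, 160.
Gme69II cuts after base 3 of each site, so after positions 8, 162.
Combined cut positions: 8, 36, 105, 162.
Linear molecule, 4 cuts → 5 fragments:
  1–8 → 8 bp
  9–36 → 28 bp
  37–105 → 69 bp
  106–162 → 57 bp
  163–168 → 6 bp
Sorted largest to smallest: 69, 57, 28, 8, 6 bp.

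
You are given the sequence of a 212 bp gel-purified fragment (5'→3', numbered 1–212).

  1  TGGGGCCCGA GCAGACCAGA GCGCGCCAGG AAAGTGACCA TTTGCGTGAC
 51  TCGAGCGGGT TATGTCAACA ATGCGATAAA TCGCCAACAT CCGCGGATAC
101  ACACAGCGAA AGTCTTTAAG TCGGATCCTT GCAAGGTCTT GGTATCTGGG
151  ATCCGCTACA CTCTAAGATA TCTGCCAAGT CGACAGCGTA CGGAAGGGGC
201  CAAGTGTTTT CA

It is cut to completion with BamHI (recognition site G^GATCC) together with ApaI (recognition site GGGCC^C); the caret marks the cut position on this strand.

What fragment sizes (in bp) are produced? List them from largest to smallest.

BamHI sites (GGATCC) start at positions 123, 149.
BamHI cuts after the first base of each site, so after positions 123, 149.
The ApaI site (GGGCCC) starts at position 3.
ApaI cuts after base 5 of each site (before the last base), so after position 7.
Combined cut positions: 7, 123, 149.
Linear molecule, 3 cuts → 4 fragments:
  1–7 → 7 bp
  8–123 → 116 bp
  124–149 → 26 bp
  150–212 → 63 bp
Sorted largest to smallest: 116, 63, 26, 7 bp.

116, 63, 26, 7 bp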